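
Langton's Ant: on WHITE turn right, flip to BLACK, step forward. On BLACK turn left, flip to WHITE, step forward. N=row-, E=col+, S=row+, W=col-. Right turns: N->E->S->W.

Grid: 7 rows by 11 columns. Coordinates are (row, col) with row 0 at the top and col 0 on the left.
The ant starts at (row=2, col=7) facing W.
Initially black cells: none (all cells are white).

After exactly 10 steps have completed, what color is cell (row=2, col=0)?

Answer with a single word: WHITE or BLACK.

Step 1: on WHITE (2,7): turn R to N, flip to black, move to (1,7). |black|=1
Step 2: on WHITE (1,7): turn R to E, flip to black, move to (1,8). |black|=2
Step 3: on WHITE (1,8): turn R to S, flip to black, move to (2,8). |black|=3
Step 4: on WHITE (2,8): turn R to W, flip to black, move to (2,7). |black|=4
Step 5: on BLACK (2,7): turn L to S, flip to white, move to (3,7). |black|=3
Step 6: on WHITE (3,7): turn R to W, flip to black, move to (3,6). |black|=4
Step 7: on WHITE (3,6): turn R to N, flip to black, move to (2,6). |black|=5
Step 8: on WHITE (2,6): turn R to E, flip to black, move to (2,7). |black|=6
Step 9: on WHITE (2,7): turn R to S, flip to black, move to (3,7). |black|=7
Step 10: on BLACK (3,7): turn L to E, flip to white, move to (3,8). |black|=6

Answer: WHITE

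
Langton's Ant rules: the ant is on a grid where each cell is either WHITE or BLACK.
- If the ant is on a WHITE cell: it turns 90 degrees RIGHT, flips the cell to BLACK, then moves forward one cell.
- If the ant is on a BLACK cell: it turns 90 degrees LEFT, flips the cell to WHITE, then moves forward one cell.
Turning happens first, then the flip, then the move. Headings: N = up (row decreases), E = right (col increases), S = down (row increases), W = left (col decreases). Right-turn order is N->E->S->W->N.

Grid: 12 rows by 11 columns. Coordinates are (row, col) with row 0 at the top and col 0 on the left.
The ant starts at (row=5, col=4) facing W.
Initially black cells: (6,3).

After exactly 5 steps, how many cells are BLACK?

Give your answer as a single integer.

Step 1: on WHITE (5,4): turn R to N, flip to black, move to (4,4). |black|=2
Step 2: on WHITE (4,4): turn R to E, flip to black, move to (4,5). |black|=3
Step 3: on WHITE (4,5): turn R to S, flip to black, move to (5,5). |black|=4
Step 4: on WHITE (5,5): turn R to W, flip to black, move to (5,4). |black|=5
Step 5: on BLACK (5,4): turn L to S, flip to white, move to (6,4). |black|=4

Answer: 4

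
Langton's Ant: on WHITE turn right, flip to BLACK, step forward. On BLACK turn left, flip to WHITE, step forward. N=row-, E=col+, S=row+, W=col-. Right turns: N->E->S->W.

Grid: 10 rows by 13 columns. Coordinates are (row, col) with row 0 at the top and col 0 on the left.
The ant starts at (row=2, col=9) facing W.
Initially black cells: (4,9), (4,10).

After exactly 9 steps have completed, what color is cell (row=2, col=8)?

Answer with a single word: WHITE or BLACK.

Answer: BLACK

Derivation:
Step 1: on WHITE (2,9): turn R to N, flip to black, move to (1,9). |black|=3
Step 2: on WHITE (1,9): turn R to E, flip to black, move to (1,10). |black|=4
Step 3: on WHITE (1,10): turn R to S, flip to black, move to (2,10). |black|=5
Step 4: on WHITE (2,10): turn R to W, flip to black, move to (2,9). |black|=6
Step 5: on BLACK (2,9): turn L to S, flip to white, move to (3,9). |black|=5
Step 6: on WHITE (3,9): turn R to W, flip to black, move to (3,8). |black|=6
Step 7: on WHITE (3,8): turn R to N, flip to black, move to (2,8). |black|=7
Step 8: on WHITE (2,8): turn R to E, flip to black, move to (2,9). |black|=8
Step 9: on WHITE (2,9): turn R to S, flip to black, move to (3,9). |black|=9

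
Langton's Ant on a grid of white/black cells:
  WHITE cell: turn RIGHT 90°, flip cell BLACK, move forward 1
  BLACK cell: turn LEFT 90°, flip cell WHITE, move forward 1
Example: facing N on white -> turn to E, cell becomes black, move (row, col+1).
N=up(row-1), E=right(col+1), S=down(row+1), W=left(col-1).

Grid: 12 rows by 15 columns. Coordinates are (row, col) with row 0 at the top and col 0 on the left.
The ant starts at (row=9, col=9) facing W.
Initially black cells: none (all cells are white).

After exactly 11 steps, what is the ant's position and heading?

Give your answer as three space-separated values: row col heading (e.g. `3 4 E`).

Answer: 11 10 S

Derivation:
Step 1: on WHITE (9,9): turn R to N, flip to black, move to (8,9). |black|=1
Step 2: on WHITE (8,9): turn R to E, flip to black, move to (8,10). |black|=2
Step 3: on WHITE (8,10): turn R to S, flip to black, move to (9,10). |black|=3
Step 4: on WHITE (9,10): turn R to W, flip to black, move to (9,9). |black|=4
Step 5: on BLACK (9,9): turn L to S, flip to white, move to (10,9). |black|=3
Step 6: on WHITE (10,9): turn R to W, flip to black, move to (10,8). |black|=4
Step 7: on WHITE (10,8): turn R to N, flip to black, move to (9,8). |black|=5
Step 8: on WHITE (9,8): turn R to E, flip to black, move to (9,9). |black|=6
Step 9: on WHITE (9,9): turn R to S, flip to black, move to (10,9). |black|=7
Step 10: on BLACK (10,9): turn L to E, flip to white, move to (10,10). |black|=6
Step 11: on WHITE (10,10): turn R to S, flip to black, move to (11,10). |black|=7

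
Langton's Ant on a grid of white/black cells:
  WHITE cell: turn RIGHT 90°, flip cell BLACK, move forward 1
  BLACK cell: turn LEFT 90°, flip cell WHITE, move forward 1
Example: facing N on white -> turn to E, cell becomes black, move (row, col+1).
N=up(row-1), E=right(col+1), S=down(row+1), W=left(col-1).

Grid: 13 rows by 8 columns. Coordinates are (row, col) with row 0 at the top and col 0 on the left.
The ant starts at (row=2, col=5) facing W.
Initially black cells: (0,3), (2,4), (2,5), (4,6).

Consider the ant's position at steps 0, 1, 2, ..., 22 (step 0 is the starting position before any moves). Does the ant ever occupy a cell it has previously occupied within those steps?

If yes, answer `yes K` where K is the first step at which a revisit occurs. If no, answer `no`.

Step 1: on BLACK (2,5): turn L to S, flip to white, move to (3,5). |black|=3 — new cell
Step 2: on WHITE (3,5): turn R to W, flip to black, move to (3,4). |black|=4 — new cell
Step 3: on WHITE (3,4): turn R to N, flip to black, move to (2,4). |black|=5 — new cell
Step 4: on BLACK (2,4): turn L to W, flip to white, move to (2,3). |black|=4 — new cell
Step 5: on WHITE (2,3): turn R to N, flip to black, move to (1,3). |black|=5 — new cell
Step 6: on WHITE (1,3): turn R to E, flip to black, move to (1,4). |black|=6 — new cell
Step 7: on WHITE (1,4): turn R to S, flip to black, move to (2,4). |black|=7 — REVISIT

Answer: yes 7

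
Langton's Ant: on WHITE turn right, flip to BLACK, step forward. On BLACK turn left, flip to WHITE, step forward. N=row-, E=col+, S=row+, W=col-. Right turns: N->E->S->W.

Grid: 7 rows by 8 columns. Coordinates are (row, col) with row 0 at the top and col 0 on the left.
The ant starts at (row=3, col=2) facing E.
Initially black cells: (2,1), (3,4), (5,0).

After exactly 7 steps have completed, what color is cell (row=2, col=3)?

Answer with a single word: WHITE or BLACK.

Step 1: on WHITE (3,2): turn R to S, flip to black, move to (4,2). |black|=4
Step 2: on WHITE (4,2): turn R to W, flip to black, move to (4,1). |black|=5
Step 3: on WHITE (4,1): turn R to N, flip to black, move to (3,1). |black|=6
Step 4: on WHITE (3,1): turn R to E, flip to black, move to (3,2). |black|=7
Step 5: on BLACK (3,2): turn L to N, flip to white, move to (2,2). |black|=6
Step 6: on WHITE (2,2): turn R to E, flip to black, move to (2,3). |black|=7
Step 7: on WHITE (2,3): turn R to S, flip to black, move to (3,3). |black|=8

Answer: BLACK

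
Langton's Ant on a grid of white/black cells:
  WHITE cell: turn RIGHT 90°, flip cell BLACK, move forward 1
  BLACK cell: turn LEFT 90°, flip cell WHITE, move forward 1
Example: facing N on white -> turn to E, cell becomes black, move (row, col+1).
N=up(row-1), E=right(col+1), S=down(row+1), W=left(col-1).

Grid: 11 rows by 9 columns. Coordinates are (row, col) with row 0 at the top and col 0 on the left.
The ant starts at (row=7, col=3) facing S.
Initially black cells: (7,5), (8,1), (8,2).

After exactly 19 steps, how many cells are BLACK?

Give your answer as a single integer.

Step 1: on WHITE (7,3): turn R to W, flip to black, move to (7,2). |black|=4
Step 2: on WHITE (7,2): turn R to N, flip to black, move to (6,2). |black|=5
Step 3: on WHITE (6,2): turn R to E, flip to black, move to (6,3). |black|=6
Step 4: on WHITE (6,3): turn R to S, flip to black, move to (7,3). |black|=7
Step 5: on BLACK (7,3): turn L to E, flip to white, move to (7,4). |black|=6
Step 6: on WHITE (7,4): turn R to S, flip to black, move to (8,4). |black|=7
Step 7: on WHITE (8,4): turn R to W, flip to black, move to (8,3). |black|=8
Step 8: on WHITE (8,3): turn R to N, flip to black, move to (7,3). |black|=9
Step 9: on WHITE (7,3): turn R to E, flip to black, move to (7,4). |black|=10
Step 10: on BLACK (7,4): turn L to N, flip to white, move to (6,4). |black|=9
Step 11: on WHITE (6,4): turn R to E, flip to black, move to (6,5). |black|=10
Step 12: on WHITE (6,5): turn R to S, flip to black, move to (7,5). |black|=11
Step 13: on BLACK (7,5): turn L to E, flip to white, move to (7,6). |black|=10
Step 14: on WHITE (7,6): turn R to S, flip to black, move to (8,6). |black|=11
Step 15: on WHITE (8,6): turn R to W, flip to black, move to (8,5). |black|=12
Step 16: on WHITE (8,5): turn R to N, flip to black, move to (7,5). |black|=13
Step 17: on WHITE (7,5): turn R to E, flip to black, move to (7,6). |black|=14
Step 18: on BLACK (7,6): turn L to N, flip to white, move to (6,6). |black|=13
Step 19: on WHITE (6,6): turn R to E, flip to black, move to (6,7). |black|=14

Answer: 14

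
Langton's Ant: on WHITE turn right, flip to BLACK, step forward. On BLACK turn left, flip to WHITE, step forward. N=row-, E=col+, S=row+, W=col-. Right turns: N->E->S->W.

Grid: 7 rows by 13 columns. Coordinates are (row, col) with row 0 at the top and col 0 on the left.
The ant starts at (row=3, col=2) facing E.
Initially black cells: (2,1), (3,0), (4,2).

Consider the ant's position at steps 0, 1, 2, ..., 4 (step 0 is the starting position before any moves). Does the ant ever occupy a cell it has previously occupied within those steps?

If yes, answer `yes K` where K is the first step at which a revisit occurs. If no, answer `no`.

Answer: no

Derivation:
Step 1: on WHITE (3,2): turn R to S, flip to black, move to (4,2). |black|=4 — new cell
Step 2: on BLACK (4,2): turn L to E, flip to white, move to (4,3). |black|=3 — new cell
Step 3: on WHITE (4,3): turn R to S, flip to black, move to (5,3). |black|=4 — new cell
Step 4: on WHITE (5,3): turn R to W, flip to black, move to (5,2). |black|=5 — new cell
No revisit within 4 steps.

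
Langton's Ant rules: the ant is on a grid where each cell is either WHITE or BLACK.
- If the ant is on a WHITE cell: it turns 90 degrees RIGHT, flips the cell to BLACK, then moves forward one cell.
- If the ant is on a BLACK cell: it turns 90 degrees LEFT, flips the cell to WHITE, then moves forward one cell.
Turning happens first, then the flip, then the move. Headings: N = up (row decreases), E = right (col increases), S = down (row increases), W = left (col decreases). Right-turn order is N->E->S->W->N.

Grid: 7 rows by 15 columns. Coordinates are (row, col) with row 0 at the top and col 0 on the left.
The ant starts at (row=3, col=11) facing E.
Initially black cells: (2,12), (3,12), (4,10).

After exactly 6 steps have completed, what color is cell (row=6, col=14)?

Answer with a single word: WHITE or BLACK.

Step 1: on WHITE (3,11): turn R to S, flip to black, move to (4,11). |black|=4
Step 2: on WHITE (4,11): turn R to W, flip to black, move to (4,10). |black|=5
Step 3: on BLACK (4,10): turn L to S, flip to white, move to (5,10). |black|=4
Step 4: on WHITE (5,10): turn R to W, flip to black, move to (5,9). |black|=5
Step 5: on WHITE (5,9): turn R to N, flip to black, move to (4,9). |black|=6
Step 6: on WHITE (4,9): turn R to E, flip to black, move to (4,10). |black|=7

Answer: WHITE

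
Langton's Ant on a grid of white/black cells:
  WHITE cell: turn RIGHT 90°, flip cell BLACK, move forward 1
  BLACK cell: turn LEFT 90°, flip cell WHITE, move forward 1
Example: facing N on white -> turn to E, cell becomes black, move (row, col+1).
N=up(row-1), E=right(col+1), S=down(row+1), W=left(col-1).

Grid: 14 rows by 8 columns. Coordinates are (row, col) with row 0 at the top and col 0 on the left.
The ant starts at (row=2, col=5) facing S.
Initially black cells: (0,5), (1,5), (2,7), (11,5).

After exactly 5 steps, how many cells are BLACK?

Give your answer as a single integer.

Answer: 5

Derivation:
Step 1: on WHITE (2,5): turn R to W, flip to black, move to (2,4). |black|=5
Step 2: on WHITE (2,4): turn R to N, flip to black, move to (1,4). |black|=6
Step 3: on WHITE (1,4): turn R to E, flip to black, move to (1,5). |black|=7
Step 4: on BLACK (1,5): turn L to N, flip to white, move to (0,5). |black|=6
Step 5: on BLACK (0,5): turn L to W, flip to white, move to (0,4). |black|=5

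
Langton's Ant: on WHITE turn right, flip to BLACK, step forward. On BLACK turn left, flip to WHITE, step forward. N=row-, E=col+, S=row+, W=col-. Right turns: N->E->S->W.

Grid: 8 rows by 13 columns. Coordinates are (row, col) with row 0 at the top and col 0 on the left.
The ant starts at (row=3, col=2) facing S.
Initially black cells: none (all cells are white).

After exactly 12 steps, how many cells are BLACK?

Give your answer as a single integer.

Answer: 8

Derivation:
Step 1: on WHITE (3,2): turn R to W, flip to black, move to (3,1). |black|=1
Step 2: on WHITE (3,1): turn R to N, flip to black, move to (2,1). |black|=2
Step 3: on WHITE (2,1): turn R to E, flip to black, move to (2,2). |black|=3
Step 4: on WHITE (2,2): turn R to S, flip to black, move to (3,2). |black|=4
Step 5: on BLACK (3,2): turn L to E, flip to white, move to (3,3). |black|=3
Step 6: on WHITE (3,3): turn R to S, flip to black, move to (4,3). |black|=4
Step 7: on WHITE (4,3): turn R to W, flip to black, move to (4,2). |black|=5
Step 8: on WHITE (4,2): turn R to N, flip to black, move to (3,2). |black|=6
Step 9: on WHITE (3,2): turn R to E, flip to black, move to (3,3). |black|=7
Step 10: on BLACK (3,3): turn L to N, flip to white, move to (2,3). |black|=6
Step 11: on WHITE (2,3): turn R to E, flip to black, move to (2,4). |black|=7
Step 12: on WHITE (2,4): turn R to S, flip to black, move to (3,4). |black|=8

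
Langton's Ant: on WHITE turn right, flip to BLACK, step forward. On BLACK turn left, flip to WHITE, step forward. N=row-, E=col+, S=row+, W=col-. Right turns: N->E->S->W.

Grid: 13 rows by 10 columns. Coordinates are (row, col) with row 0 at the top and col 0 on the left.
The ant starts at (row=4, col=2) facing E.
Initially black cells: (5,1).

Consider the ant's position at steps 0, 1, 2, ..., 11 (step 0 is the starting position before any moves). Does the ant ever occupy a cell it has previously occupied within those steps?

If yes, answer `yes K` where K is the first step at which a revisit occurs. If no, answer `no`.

Step 1: on WHITE (4,2): turn R to S, flip to black, move to (5,2). |black|=2 — new cell
Step 2: on WHITE (5,2): turn R to W, flip to black, move to (5,1). |black|=3 — new cell
Step 3: on BLACK (5,1): turn L to S, flip to white, move to (6,1). |black|=2 — new cell
Step 4: on WHITE (6,1): turn R to W, flip to black, move to (6,0). |black|=3 — new cell
Step 5: on WHITE (6,0): turn R to N, flip to black, move to (5,0). |black|=4 — new cell
Step 6: on WHITE (5,0): turn R to E, flip to black, move to (5,1). |black|=5 — REVISIT

Answer: yes 6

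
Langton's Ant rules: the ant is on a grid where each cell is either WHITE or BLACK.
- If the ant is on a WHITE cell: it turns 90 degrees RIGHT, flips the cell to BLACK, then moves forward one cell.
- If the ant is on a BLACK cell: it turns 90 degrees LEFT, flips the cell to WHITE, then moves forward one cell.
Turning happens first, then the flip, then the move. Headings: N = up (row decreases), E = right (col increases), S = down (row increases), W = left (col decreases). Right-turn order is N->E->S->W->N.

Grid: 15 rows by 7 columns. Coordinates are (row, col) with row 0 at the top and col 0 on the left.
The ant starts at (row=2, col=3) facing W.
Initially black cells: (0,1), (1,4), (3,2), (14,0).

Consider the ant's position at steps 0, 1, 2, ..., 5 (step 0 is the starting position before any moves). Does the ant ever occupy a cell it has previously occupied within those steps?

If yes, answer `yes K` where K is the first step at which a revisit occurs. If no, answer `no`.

Step 1: on WHITE (2,3): turn R to N, flip to black, move to (1,3). |black|=5 — new cell
Step 2: on WHITE (1,3): turn R to E, flip to black, move to (1,4). |black|=6 — new cell
Step 3: on BLACK (1,4): turn L to N, flip to white, move to (0,4). |black|=5 — new cell
Step 4: on WHITE (0,4): turn R to E, flip to black, move to (0,5). |black|=6 — new cell
Step 5: on WHITE (0,5): turn R to S, flip to black, move to (1,5). |black|=7 — new cell
No revisit within 5 steps.

Answer: no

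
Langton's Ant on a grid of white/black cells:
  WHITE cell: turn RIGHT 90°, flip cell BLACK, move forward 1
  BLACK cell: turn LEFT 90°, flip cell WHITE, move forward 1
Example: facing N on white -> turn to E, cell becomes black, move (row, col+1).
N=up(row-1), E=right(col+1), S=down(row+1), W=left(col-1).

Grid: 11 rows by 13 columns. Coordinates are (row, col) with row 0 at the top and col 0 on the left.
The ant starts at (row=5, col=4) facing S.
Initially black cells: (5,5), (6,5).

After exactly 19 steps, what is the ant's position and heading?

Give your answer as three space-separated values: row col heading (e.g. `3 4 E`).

Answer: 6 4 E

Derivation:
Step 1: on WHITE (5,4): turn R to W, flip to black, move to (5,3). |black|=3
Step 2: on WHITE (5,3): turn R to N, flip to black, move to (4,3). |black|=4
Step 3: on WHITE (4,3): turn R to E, flip to black, move to (4,4). |black|=5
Step 4: on WHITE (4,4): turn R to S, flip to black, move to (5,4). |black|=6
Step 5: on BLACK (5,4): turn L to E, flip to white, move to (5,5). |black|=5
Step 6: on BLACK (5,5): turn L to N, flip to white, move to (4,5). |black|=4
Step 7: on WHITE (4,5): turn R to E, flip to black, move to (4,6). |black|=5
Step 8: on WHITE (4,6): turn R to S, flip to black, move to (5,6). |black|=6
Step 9: on WHITE (5,6): turn R to W, flip to black, move to (5,5). |black|=7
Step 10: on WHITE (5,5): turn R to N, flip to black, move to (4,5). |black|=8
Step 11: on BLACK (4,5): turn L to W, flip to white, move to (4,4). |black|=7
Step 12: on BLACK (4,4): turn L to S, flip to white, move to (5,4). |black|=6
Step 13: on WHITE (5,4): turn R to W, flip to black, move to (5,3). |black|=7
Step 14: on BLACK (5,3): turn L to S, flip to white, move to (6,3). |black|=6
Step 15: on WHITE (6,3): turn R to W, flip to black, move to (6,2). |black|=7
Step 16: on WHITE (6,2): turn R to N, flip to black, move to (5,2). |black|=8
Step 17: on WHITE (5,2): turn R to E, flip to black, move to (5,3). |black|=9
Step 18: on WHITE (5,3): turn R to S, flip to black, move to (6,3). |black|=10
Step 19: on BLACK (6,3): turn L to E, flip to white, move to (6,4). |black|=9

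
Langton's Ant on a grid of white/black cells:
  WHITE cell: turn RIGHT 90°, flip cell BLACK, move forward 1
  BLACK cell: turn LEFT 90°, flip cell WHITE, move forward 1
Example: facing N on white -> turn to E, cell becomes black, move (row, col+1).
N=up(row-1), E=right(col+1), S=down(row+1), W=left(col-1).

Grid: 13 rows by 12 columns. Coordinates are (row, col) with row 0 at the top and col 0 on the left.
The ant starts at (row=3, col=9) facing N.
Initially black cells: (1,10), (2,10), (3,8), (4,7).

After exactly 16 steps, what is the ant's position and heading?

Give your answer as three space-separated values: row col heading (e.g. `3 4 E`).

Step 1: on WHITE (3,9): turn R to E, flip to black, move to (3,10). |black|=5
Step 2: on WHITE (3,10): turn R to S, flip to black, move to (4,10). |black|=6
Step 3: on WHITE (4,10): turn R to W, flip to black, move to (4,9). |black|=7
Step 4: on WHITE (4,9): turn R to N, flip to black, move to (3,9). |black|=8
Step 5: on BLACK (3,9): turn L to W, flip to white, move to (3,8). |black|=7
Step 6: on BLACK (3,8): turn L to S, flip to white, move to (4,8). |black|=6
Step 7: on WHITE (4,8): turn R to W, flip to black, move to (4,7). |black|=7
Step 8: on BLACK (4,7): turn L to S, flip to white, move to (5,7). |black|=6
Step 9: on WHITE (5,7): turn R to W, flip to black, move to (5,6). |black|=7
Step 10: on WHITE (5,6): turn R to N, flip to black, move to (4,6). |black|=8
Step 11: on WHITE (4,6): turn R to E, flip to black, move to (4,7). |black|=9
Step 12: on WHITE (4,7): turn R to S, flip to black, move to (5,7). |black|=10
Step 13: on BLACK (5,7): turn L to E, flip to white, move to (5,8). |black|=9
Step 14: on WHITE (5,8): turn R to S, flip to black, move to (6,8). |black|=10
Step 15: on WHITE (6,8): turn R to W, flip to black, move to (6,7). |black|=11
Step 16: on WHITE (6,7): turn R to N, flip to black, move to (5,7). |black|=12

Answer: 5 7 N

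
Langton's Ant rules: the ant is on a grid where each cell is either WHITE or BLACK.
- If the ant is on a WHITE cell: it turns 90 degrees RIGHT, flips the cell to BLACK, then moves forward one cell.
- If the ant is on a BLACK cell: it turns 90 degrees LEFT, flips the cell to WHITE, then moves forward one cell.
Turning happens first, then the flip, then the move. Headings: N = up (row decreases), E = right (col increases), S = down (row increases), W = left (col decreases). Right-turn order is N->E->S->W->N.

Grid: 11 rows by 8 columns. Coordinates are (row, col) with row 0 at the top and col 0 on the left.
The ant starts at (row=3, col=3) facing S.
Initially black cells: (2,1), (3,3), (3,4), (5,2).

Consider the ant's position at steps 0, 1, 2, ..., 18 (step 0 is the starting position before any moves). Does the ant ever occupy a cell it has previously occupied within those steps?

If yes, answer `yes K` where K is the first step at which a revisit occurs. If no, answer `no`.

Step 1: on BLACK (3,3): turn L to E, flip to white, move to (3,4). |black|=3 — new cell
Step 2: on BLACK (3,4): turn L to N, flip to white, move to (2,4). |black|=2 — new cell
Step 3: on WHITE (2,4): turn R to E, flip to black, move to (2,5). |black|=3 — new cell
Step 4: on WHITE (2,5): turn R to S, flip to black, move to (3,5). |black|=4 — new cell
Step 5: on WHITE (3,5): turn R to W, flip to black, move to (3,4). |black|=5 — REVISIT

Answer: yes 5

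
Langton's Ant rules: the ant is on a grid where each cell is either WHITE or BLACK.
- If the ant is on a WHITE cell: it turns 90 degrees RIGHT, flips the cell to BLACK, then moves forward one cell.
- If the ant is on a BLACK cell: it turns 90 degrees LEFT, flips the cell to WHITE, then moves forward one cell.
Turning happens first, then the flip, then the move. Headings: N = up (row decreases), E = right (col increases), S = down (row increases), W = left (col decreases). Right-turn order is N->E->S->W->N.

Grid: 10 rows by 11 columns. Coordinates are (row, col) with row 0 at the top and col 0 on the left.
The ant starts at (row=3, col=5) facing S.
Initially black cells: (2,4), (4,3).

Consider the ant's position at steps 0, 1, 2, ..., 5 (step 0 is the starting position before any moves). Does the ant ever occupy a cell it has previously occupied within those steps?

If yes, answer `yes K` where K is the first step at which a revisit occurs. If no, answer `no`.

Answer: no

Derivation:
Step 1: on WHITE (3,5): turn R to W, flip to black, move to (3,4). |black|=3 — new cell
Step 2: on WHITE (3,4): turn R to N, flip to black, move to (2,4). |black|=4 — new cell
Step 3: on BLACK (2,4): turn L to W, flip to white, move to (2,3). |black|=3 — new cell
Step 4: on WHITE (2,3): turn R to N, flip to black, move to (1,3). |black|=4 — new cell
Step 5: on WHITE (1,3): turn R to E, flip to black, move to (1,4). |black|=5 — new cell
No revisit within 5 steps.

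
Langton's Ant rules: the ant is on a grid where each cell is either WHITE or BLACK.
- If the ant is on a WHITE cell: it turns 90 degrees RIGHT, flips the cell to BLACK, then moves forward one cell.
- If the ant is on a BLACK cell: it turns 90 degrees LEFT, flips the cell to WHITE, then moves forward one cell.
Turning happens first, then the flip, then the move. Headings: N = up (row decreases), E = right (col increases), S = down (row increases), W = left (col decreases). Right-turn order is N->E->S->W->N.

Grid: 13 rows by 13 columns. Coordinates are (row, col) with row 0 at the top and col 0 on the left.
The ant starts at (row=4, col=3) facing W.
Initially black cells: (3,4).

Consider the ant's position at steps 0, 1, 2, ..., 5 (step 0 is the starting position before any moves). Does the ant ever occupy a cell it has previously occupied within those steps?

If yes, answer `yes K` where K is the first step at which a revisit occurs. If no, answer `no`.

Step 1: on WHITE (4,3): turn R to N, flip to black, move to (3,3). |black|=2 — new cell
Step 2: on WHITE (3,3): turn R to E, flip to black, move to (3,4). |black|=3 — new cell
Step 3: on BLACK (3,4): turn L to N, flip to white, move to (2,4). |black|=2 — new cell
Step 4: on WHITE (2,4): turn R to E, flip to black, move to (2,5). |black|=3 — new cell
Step 5: on WHITE (2,5): turn R to S, flip to black, move to (3,5). |black|=4 — new cell
No revisit within 5 steps.

Answer: no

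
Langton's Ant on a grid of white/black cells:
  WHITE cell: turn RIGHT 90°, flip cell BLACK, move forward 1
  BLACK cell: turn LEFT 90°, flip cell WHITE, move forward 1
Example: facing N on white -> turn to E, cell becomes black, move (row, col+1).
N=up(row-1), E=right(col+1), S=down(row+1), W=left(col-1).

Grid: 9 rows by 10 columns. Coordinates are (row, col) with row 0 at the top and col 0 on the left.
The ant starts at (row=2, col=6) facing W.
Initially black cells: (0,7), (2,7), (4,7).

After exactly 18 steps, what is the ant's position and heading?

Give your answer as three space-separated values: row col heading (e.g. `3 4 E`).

Step 1: on WHITE (2,6): turn R to N, flip to black, move to (1,6). |black|=4
Step 2: on WHITE (1,6): turn R to E, flip to black, move to (1,7). |black|=5
Step 3: on WHITE (1,7): turn R to S, flip to black, move to (2,7). |black|=6
Step 4: on BLACK (2,7): turn L to E, flip to white, move to (2,8). |black|=5
Step 5: on WHITE (2,8): turn R to S, flip to black, move to (3,8). |black|=6
Step 6: on WHITE (3,8): turn R to W, flip to black, move to (3,7). |black|=7
Step 7: on WHITE (3,7): turn R to N, flip to black, move to (2,7). |black|=8
Step 8: on WHITE (2,7): turn R to E, flip to black, move to (2,8). |black|=9
Step 9: on BLACK (2,8): turn L to N, flip to white, move to (1,8). |black|=8
Step 10: on WHITE (1,8): turn R to E, flip to black, move to (1,9). |black|=9
Step 11: on WHITE (1,9): turn R to S, flip to black, move to (2,9). |black|=10
Step 12: on WHITE (2,9): turn R to W, flip to black, move to (2,8). |black|=11
Step 13: on WHITE (2,8): turn R to N, flip to black, move to (1,8). |black|=12
Step 14: on BLACK (1,8): turn L to W, flip to white, move to (1,7). |black|=11
Step 15: on BLACK (1,7): turn L to S, flip to white, move to (2,7). |black|=10
Step 16: on BLACK (2,7): turn L to E, flip to white, move to (2,8). |black|=9
Step 17: on BLACK (2,8): turn L to N, flip to white, move to (1,8). |black|=8
Step 18: on WHITE (1,8): turn R to E, flip to black, move to (1,9). |black|=9

Answer: 1 9 E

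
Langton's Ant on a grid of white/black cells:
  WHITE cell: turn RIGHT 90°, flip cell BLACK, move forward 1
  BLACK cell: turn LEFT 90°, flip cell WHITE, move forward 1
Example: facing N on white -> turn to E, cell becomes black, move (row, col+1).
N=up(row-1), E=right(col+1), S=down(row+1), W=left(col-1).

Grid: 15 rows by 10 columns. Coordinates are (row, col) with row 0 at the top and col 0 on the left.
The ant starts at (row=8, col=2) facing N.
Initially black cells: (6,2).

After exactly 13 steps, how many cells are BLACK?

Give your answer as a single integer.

Step 1: on WHITE (8,2): turn R to E, flip to black, move to (8,3). |black|=2
Step 2: on WHITE (8,3): turn R to S, flip to black, move to (9,3). |black|=3
Step 3: on WHITE (9,3): turn R to W, flip to black, move to (9,2). |black|=4
Step 4: on WHITE (9,2): turn R to N, flip to black, move to (8,2). |black|=5
Step 5: on BLACK (8,2): turn L to W, flip to white, move to (8,1). |black|=4
Step 6: on WHITE (8,1): turn R to N, flip to black, move to (7,1). |black|=5
Step 7: on WHITE (7,1): turn R to E, flip to black, move to (7,2). |black|=6
Step 8: on WHITE (7,2): turn R to S, flip to black, move to (8,2). |black|=7
Step 9: on WHITE (8,2): turn R to W, flip to black, move to (8,1). |black|=8
Step 10: on BLACK (8,1): turn L to S, flip to white, move to (9,1). |black|=7
Step 11: on WHITE (9,1): turn R to W, flip to black, move to (9,0). |black|=8
Step 12: on WHITE (9,0): turn R to N, flip to black, move to (8,0). |black|=9
Step 13: on WHITE (8,0): turn R to E, flip to black, move to (8,1). |black|=10

Answer: 10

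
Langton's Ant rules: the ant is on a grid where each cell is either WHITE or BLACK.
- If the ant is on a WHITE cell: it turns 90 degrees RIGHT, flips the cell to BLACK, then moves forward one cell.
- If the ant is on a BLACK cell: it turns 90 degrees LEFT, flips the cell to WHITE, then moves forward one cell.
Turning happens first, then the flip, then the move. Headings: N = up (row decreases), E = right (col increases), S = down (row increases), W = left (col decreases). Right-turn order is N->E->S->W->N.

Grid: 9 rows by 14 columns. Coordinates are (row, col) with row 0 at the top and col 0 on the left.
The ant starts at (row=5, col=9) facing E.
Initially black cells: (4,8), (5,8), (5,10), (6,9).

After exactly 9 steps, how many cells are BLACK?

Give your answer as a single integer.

Answer: 5

Derivation:
Step 1: on WHITE (5,9): turn R to S, flip to black, move to (6,9). |black|=5
Step 2: on BLACK (6,9): turn L to E, flip to white, move to (6,10). |black|=4
Step 3: on WHITE (6,10): turn R to S, flip to black, move to (7,10). |black|=5
Step 4: on WHITE (7,10): turn R to W, flip to black, move to (7,9). |black|=6
Step 5: on WHITE (7,9): turn R to N, flip to black, move to (6,9). |black|=7
Step 6: on WHITE (6,9): turn R to E, flip to black, move to (6,10). |black|=8
Step 7: on BLACK (6,10): turn L to N, flip to white, move to (5,10). |black|=7
Step 8: on BLACK (5,10): turn L to W, flip to white, move to (5,9). |black|=6
Step 9: on BLACK (5,9): turn L to S, flip to white, move to (6,9). |black|=5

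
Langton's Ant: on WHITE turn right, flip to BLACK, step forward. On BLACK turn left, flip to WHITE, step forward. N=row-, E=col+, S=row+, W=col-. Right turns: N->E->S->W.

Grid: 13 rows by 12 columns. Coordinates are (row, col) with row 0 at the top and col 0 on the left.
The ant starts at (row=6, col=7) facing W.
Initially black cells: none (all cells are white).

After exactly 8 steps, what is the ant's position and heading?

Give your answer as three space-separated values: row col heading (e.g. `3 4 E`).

Step 1: on WHITE (6,7): turn R to N, flip to black, move to (5,7). |black|=1
Step 2: on WHITE (5,7): turn R to E, flip to black, move to (5,8). |black|=2
Step 3: on WHITE (5,8): turn R to S, flip to black, move to (6,8). |black|=3
Step 4: on WHITE (6,8): turn R to W, flip to black, move to (6,7). |black|=4
Step 5: on BLACK (6,7): turn L to S, flip to white, move to (7,7). |black|=3
Step 6: on WHITE (7,7): turn R to W, flip to black, move to (7,6). |black|=4
Step 7: on WHITE (7,6): turn R to N, flip to black, move to (6,6). |black|=5
Step 8: on WHITE (6,6): turn R to E, flip to black, move to (6,7). |black|=6

Answer: 6 7 E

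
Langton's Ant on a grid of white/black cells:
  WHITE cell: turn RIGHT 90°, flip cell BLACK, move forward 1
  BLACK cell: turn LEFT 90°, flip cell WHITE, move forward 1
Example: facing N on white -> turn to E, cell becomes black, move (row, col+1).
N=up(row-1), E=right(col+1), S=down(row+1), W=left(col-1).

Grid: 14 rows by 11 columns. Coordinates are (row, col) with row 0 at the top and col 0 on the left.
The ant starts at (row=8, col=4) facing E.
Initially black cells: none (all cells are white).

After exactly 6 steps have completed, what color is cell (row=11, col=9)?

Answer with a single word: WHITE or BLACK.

Step 1: on WHITE (8,4): turn R to S, flip to black, move to (9,4). |black|=1
Step 2: on WHITE (9,4): turn R to W, flip to black, move to (9,3). |black|=2
Step 3: on WHITE (9,3): turn R to N, flip to black, move to (8,3). |black|=3
Step 4: on WHITE (8,3): turn R to E, flip to black, move to (8,4). |black|=4
Step 5: on BLACK (8,4): turn L to N, flip to white, move to (7,4). |black|=3
Step 6: on WHITE (7,4): turn R to E, flip to black, move to (7,5). |black|=4

Answer: WHITE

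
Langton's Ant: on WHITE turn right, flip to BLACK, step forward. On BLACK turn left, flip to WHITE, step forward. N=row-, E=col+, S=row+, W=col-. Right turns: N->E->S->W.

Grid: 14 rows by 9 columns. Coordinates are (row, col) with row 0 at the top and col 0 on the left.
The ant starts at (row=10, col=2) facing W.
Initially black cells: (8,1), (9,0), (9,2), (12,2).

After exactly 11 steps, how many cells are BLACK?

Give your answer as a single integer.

Step 1: on WHITE (10,2): turn R to N, flip to black, move to (9,2). |black|=5
Step 2: on BLACK (9,2): turn L to W, flip to white, move to (9,1). |black|=4
Step 3: on WHITE (9,1): turn R to N, flip to black, move to (8,1). |black|=5
Step 4: on BLACK (8,1): turn L to W, flip to white, move to (8,0). |black|=4
Step 5: on WHITE (8,0): turn R to N, flip to black, move to (7,0). |black|=5
Step 6: on WHITE (7,0): turn R to E, flip to black, move to (7,1). |black|=6
Step 7: on WHITE (7,1): turn R to S, flip to black, move to (8,1). |black|=7
Step 8: on WHITE (8,1): turn R to W, flip to black, move to (8,0). |black|=8
Step 9: on BLACK (8,0): turn L to S, flip to white, move to (9,0). |black|=7
Step 10: on BLACK (9,0): turn L to E, flip to white, move to (9,1). |black|=6
Step 11: on BLACK (9,1): turn L to N, flip to white, move to (8,1). |black|=5

Answer: 5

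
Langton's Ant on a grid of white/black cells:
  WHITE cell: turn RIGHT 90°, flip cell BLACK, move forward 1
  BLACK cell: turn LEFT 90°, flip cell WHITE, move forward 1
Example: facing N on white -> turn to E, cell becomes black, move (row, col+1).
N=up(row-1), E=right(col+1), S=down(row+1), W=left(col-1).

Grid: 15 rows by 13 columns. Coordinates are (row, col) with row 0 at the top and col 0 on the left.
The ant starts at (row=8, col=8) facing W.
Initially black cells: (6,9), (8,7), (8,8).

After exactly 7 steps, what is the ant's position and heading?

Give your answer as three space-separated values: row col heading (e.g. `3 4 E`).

Step 1: on BLACK (8,8): turn L to S, flip to white, move to (9,8). |black|=2
Step 2: on WHITE (9,8): turn R to W, flip to black, move to (9,7). |black|=3
Step 3: on WHITE (9,7): turn R to N, flip to black, move to (8,7). |black|=4
Step 4: on BLACK (8,7): turn L to W, flip to white, move to (8,6). |black|=3
Step 5: on WHITE (8,6): turn R to N, flip to black, move to (7,6). |black|=4
Step 6: on WHITE (7,6): turn R to E, flip to black, move to (7,7). |black|=5
Step 7: on WHITE (7,7): turn R to S, flip to black, move to (8,7). |black|=6

Answer: 8 7 S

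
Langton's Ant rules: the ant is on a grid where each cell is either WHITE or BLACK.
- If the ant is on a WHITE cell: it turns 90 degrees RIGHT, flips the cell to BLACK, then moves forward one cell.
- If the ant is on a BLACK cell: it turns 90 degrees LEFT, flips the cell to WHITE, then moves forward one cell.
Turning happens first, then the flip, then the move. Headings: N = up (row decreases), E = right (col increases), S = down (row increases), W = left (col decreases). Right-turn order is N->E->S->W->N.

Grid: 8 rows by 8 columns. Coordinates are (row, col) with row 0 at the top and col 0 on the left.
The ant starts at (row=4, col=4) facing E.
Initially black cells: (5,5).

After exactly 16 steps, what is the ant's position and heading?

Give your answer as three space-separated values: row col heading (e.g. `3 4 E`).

Step 1: on WHITE (4,4): turn R to S, flip to black, move to (5,4). |black|=2
Step 2: on WHITE (5,4): turn R to W, flip to black, move to (5,3). |black|=3
Step 3: on WHITE (5,3): turn R to N, flip to black, move to (4,3). |black|=4
Step 4: on WHITE (4,3): turn R to E, flip to black, move to (4,4). |black|=5
Step 5: on BLACK (4,4): turn L to N, flip to white, move to (3,4). |black|=4
Step 6: on WHITE (3,4): turn R to E, flip to black, move to (3,5). |black|=5
Step 7: on WHITE (3,5): turn R to S, flip to black, move to (4,5). |black|=6
Step 8: on WHITE (4,5): turn R to W, flip to black, move to (4,4). |black|=7
Step 9: on WHITE (4,4): turn R to N, flip to black, move to (3,4). |black|=8
Step 10: on BLACK (3,4): turn L to W, flip to white, move to (3,3). |black|=7
Step 11: on WHITE (3,3): turn R to N, flip to black, move to (2,3). |black|=8
Step 12: on WHITE (2,3): turn R to E, flip to black, move to (2,4). |black|=9
Step 13: on WHITE (2,4): turn R to S, flip to black, move to (3,4). |black|=10
Step 14: on WHITE (3,4): turn R to W, flip to black, move to (3,3). |black|=11
Step 15: on BLACK (3,3): turn L to S, flip to white, move to (4,3). |black|=10
Step 16: on BLACK (4,3): turn L to E, flip to white, move to (4,4). |black|=9

Answer: 4 4 E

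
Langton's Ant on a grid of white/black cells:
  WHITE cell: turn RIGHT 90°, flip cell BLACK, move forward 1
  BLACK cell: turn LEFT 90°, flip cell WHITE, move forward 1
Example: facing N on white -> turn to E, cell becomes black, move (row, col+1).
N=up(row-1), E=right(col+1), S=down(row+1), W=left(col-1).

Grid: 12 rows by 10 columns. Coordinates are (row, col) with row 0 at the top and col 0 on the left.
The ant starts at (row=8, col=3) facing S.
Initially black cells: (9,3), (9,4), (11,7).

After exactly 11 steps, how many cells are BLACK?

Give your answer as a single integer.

Answer: 10

Derivation:
Step 1: on WHITE (8,3): turn R to W, flip to black, move to (8,2). |black|=4
Step 2: on WHITE (8,2): turn R to N, flip to black, move to (7,2). |black|=5
Step 3: on WHITE (7,2): turn R to E, flip to black, move to (7,3). |black|=6
Step 4: on WHITE (7,3): turn R to S, flip to black, move to (8,3). |black|=7
Step 5: on BLACK (8,3): turn L to E, flip to white, move to (8,4). |black|=6
Step 6: on WHITE (8,4): turn R to S, flip to black, move to (9,4). |black|=7
Step 7: on BLACK (9,4): turn L to E, flip to white, move to (9,5). |black|=6
Step 8: on WHITE (9,5): turn R to S, flip to black, move to (10,5). |black|=7
Step 9: on WHITE (10,5): turn R to W, flip to black, move to (10,4). |black|=8
Step 10: on WHITE (10,4): turn R to N, flip to black, move to (9,4). |black|=9
Step 11: on WHITE (9,4): turn R to E, flip to black, move to (9,5). |black|=10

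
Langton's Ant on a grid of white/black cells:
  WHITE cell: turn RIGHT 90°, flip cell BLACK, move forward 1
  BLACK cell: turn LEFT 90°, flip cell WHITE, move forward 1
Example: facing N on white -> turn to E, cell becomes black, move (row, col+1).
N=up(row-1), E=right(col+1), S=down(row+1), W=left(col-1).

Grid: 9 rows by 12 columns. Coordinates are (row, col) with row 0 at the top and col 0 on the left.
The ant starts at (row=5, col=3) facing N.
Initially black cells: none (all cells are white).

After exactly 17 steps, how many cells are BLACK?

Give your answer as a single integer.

Step 1: on WHITE (5,3): turn R to E, flip to black, move to (5,4). |black|=1
Step 2: on WHITE (5,4): turn R to S, flip to black, move to (6,4). |black|=2
Step 3: on WHITE (6,4): turn R to W, flip to black, move to (6,3). |black|=3
Step 4: on WHITE (6,3): turn R to N, flip to black, move to (5,3). |black|=4
Step 5: on BLACK (5,3): turn L to W, flip to white, move to (5,2). |black|=3
Step 6: on WHITE (5,2): turn R to N, flip to black, move to (4,2). |black|=4
Step 7: on WHITE (4,2): turn R to E, flip to black, move to (4,3). |black|=5
Step 8: on WHITE (4,3): turn R to S, flip to black, move to (5,3). |black|=6
Step 9: on WHITE (5,3): turn R to W, flip to black, move to (5,2). |black|=7
Step 10: on BLACK (5,2): turn L to S, flip to white, move to (6,2). |black|=6
Step 11: on WHITE (6,2): turn R to W, flip to black, move to (6,1). |black|=7
Step 12: on WHITE (6,1): turn R to N, flip to black, move to (5,1). |black|=8
Step 13: on WHITE (5,1): turn R to E, flip to black, move to (5,2). |black|=9
Step 14: on WHITE (5,2): turn R to S, flip to black, move to (6,2). |black|=10
Step 15: on BLACK (6,2): turn L to E, flip to white, move to (6,3). |black|=9
Step 16: on BLACK (6,3): turn L to N, flip to white, move to (5,3). |black|=8
Step 17: on BLACK (5,3): turn L to W, flip to white, move to (5,2). |black|=7

Answer: 7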